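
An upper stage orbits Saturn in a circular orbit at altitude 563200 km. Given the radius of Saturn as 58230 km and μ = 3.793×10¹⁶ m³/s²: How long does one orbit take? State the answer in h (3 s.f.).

T ≈ 139 h

r = 58230 + 563200 = 621430 km = 6.2143×10⁸ m.
Kepler's third law: T = 2π√(r³/μ) = 2π√((6.214×10⁸)³ / 3.793×10¹⁶).
r³/μ = 6.327×10⁹ s², so T = 2π × 7.954×10⁴ = 4.998×10⁵ s.
Converting: 4.998×10⁵ s ÷ 3600 = 138.8 h.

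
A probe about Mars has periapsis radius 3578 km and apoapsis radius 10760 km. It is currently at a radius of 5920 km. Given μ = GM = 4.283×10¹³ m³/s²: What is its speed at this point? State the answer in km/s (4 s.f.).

Semi-major axis a = (r_p + r_a)/2 = 7169.0 km = 7.169×10⁶ m.
Vis-viva: v² = μ(2/r − 1/a) = 4.283×10¹³ × (3.378×10⁻⁷ − 1.395×10⁻⁷) = 8.495×10⁶ m²/s².
v = 2915 m/s = 2.915 km/s.

v ≈ 2.915 km/s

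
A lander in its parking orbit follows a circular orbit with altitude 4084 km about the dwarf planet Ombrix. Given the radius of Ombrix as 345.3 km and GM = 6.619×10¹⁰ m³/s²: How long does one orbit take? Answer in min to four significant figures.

r = 345.3 + 4084 = 4429.3 km = 4.4293×10⁶ m.
Kepler's third law: T = 2π√(r³/μ) = 2π√((4.429×10⁶)³ / 6.619×10¹⁰).
r³/μ = 1.313×10⁹ s², so T = 2π × 3.623×10⁴ = 2.277×10⁵ s.
Converting: 2.277×10⁵ s ÷ 60.00 = 3794 min.

T ≈ 3794 min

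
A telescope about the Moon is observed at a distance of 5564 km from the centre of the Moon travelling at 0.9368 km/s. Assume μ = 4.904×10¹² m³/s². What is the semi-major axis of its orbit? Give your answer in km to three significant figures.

a ≈ 5540 km

r = 5.564×10⁶ m.
Vis-viva rearranged: 1/a = 2/r − v²/μ = 3.595×10⁻⁷ − 1.790×10⁻⁷ = 1.805×10⁻⁷ m⁻¹.
a = 5.540×10⁶ m = 5540.2 km.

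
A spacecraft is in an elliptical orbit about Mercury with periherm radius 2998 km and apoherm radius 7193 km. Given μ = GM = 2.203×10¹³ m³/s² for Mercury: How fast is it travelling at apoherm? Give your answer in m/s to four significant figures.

v ≈ 1342 m/s

Semi-major axis a = (r_p + r_a)/2 = 5095.5 km = 5.096×10⁶ m.
Vis-viva: v² = μ(2/r − 1/a) = 2.203×10¹³ × (2.780×10⁻⁷ − 1.963×10⁻⁷) = 1.802×10⁶ m²/s².
v = 1342 m/s.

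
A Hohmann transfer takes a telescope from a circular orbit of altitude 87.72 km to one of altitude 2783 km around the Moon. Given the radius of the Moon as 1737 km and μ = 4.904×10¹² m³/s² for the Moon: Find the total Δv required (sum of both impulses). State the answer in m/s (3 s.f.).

Δv_total ≈ 569 m/s

r₁ = 1737 + 87.72 = 1824.7 km = 1.8247×10⁶ m.
r₂ = 1737 + 2783 = 4520.0 km = 4.5200×10⁶ m.
Transfer ellipse a_t = (r₁ + r₂)/2 = 3.172×10⁶ m.
At r₁: circular v_c1 = √(μ/r₁) = 1639 m/s; transfer-perilune v_p = √[μ(2/r₁ − 1/a_t)] = 1957 m/s.
Δv₁ = v_p − v_c1 = 317.5 m/s.
At r₂: circular v_c2 = √(μ/r₂) = 1042 m/s; transfer-apolune v_a = √[μ(2/r₂ − 1/a_t)] = 790.0 m/s.
Δv₂ = v_c2 − v_a = 251.6 m/s.
Total Δv = Δv₁ + Δv₂ = 569.1 m/s.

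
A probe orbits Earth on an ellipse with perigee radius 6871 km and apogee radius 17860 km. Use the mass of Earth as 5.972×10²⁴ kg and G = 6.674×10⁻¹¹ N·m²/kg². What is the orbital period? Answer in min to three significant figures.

μ = GM = 6.674×10⁻¹¹ × 5.972×10²⁴ = 3.986×10¹⁴ m³/s².
Semi-major axis a = (r_p + r_a)/2 = (6871.0 + 17860)/2 = 12366 km = 1.237×10⁷ m.
By Kepler's third law T = 2π√(a³/μ) = 2π × 2.178×10³ = 1.368×10⁴ s.
= 228.1 min.

T ≈ 228 min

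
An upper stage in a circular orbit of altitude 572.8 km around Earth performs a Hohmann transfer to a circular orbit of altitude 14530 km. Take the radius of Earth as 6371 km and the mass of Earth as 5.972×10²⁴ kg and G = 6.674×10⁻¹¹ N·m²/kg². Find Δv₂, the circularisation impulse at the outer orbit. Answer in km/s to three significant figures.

μ = GM = 6.674×10⁻¹¹ × 5.972×10²⁴ = 3.986×10¹⁴ m³/s².
r₁ = 6371 + 572.8 = 6943.8 km = 6.9438×10⁶ m.
r₂ = 6371 + 14530 = 20901 km = 2.0901×10⁷ m.
Transfer ellipse a_t = (r₁ + r₂)/2 = 1.392×10⁷ m.
At r₁: circular v_c1 = √(μ/r₁) = 7576 m/s; transfer-perigee v_p = √[μ(2/r₁ − 1/a_t)] = 9283 m/s.
At r₂: circular v_c2 = √(μ/r₂) = 4367 m/s; transfer-apogee v_a = √[μ(2/r₂ − 1/a_t)] = 3084 m/s.
Δv₂ = v_c2 − v_a = 1283 m/s.
= 1.283 km/s.

Δv ≈ 1.28 km/s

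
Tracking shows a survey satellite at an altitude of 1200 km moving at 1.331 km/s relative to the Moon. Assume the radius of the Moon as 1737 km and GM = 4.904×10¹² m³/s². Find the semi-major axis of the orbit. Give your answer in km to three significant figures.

a ≈ 3130 km

r = 1737 + 1200 = 2937.0 km = 2.937×10⁶ m.
Vis-viva rearranged: 1/a = 2/r − v²/μ = 6.810×10⁻⁷ − 3.612×10⁻⁷ = 3.197×10⁻⁷ m⁻¹.
a = 3.128×10⁶ m = 3127.7 km.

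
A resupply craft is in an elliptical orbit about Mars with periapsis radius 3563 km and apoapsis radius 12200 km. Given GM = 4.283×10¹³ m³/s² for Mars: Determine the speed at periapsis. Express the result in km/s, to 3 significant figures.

v ≈ 4.31 km/s

Semi-major axis a = (r_p + r_a)/2 = 7881.5 km = 7.882×10⁶ m.
Vis-viva: v² = μ(2/r − 1/a) = 4.283×10¹³ × (5.613×10⁻⁷ − 1.269×10⁻⁷) = 1.861×10⁷ m²/s².
v = 4314 m/s = 4.314 km/s.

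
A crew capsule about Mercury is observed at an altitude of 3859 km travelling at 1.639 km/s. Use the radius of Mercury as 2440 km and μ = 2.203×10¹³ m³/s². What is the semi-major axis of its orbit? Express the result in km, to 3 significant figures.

r = 2440 + 3859 = 6299.0 km = 6.299×10⁶ m.
Vis-viva rearranged: 1/a = 2/r − v²/μ = 3.175×10⁻⁷ − 1.219×10⁻⁷ = 1.956×10⁻⁷ m⁻¹.
a = 5.113×10⁶ m = 5113.2 km.

a ≈ 5110 km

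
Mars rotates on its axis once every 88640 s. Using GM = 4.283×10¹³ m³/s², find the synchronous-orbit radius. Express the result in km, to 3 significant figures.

r_sync ≈ 20400 km

A synchronous orbit has period T, so by Kepler's third law a = (μT²/4π²)^(1/3).
μT²/4π² = 4.283×10¹³ × (8.864×10⁴)² / 39.48 = 8.524×10²¹ m³.
a = 2.043×10⁷ m = 20428 km.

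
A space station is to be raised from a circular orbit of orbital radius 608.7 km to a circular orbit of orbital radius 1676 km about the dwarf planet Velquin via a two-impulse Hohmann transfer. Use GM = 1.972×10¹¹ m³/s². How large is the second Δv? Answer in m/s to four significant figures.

Δv ≈ 92.63 m/s

r₁ = 608.7 km = 6.087×10⁵ m.
r₂ = 1676 km = 1.676×10⁶ m.
Transfer ellipse a_t = (r₁ + r₂)/2 = 1.142×10⁶ m.
At r₁: circular v_c1 = √(μ/r₁) = 569.2 m/s; transfer-periapsis v_p = √[μ(2/r₁ − 1/a_t)] = 689.4 m/s.
At r₂: circular v_c2 = √(μ/r₂) = 343.0 m/s; transfer-apoapsis v_a = √[μ(2/r₂ − 1/a_t)] = 250.4 m/s.
Δv₂ = v_c2 − v_a = 92.63 m/s.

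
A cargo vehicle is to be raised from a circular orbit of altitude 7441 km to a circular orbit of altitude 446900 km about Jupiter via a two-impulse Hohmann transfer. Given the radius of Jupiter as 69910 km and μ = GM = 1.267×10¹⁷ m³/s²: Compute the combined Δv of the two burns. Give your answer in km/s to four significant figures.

r₁ = 69910 + 7441 = 77351 km = 7.7351×10⁷ m.
r₂ = 69910 + 446900 = 516810 km = 5.1681×10⁸ m.
Transfer ellipse a_t = (r₁ + r₂)/2 = 2.971×10⁸ m.
At r₁: circular v_c1 = √(μ/r₁) = 40470 m/s; transfer-perijove v_p = √[μ(2/r₁ − 1/a_t)] = 53380 m/s.
Δv₁ = v_p − v_c1 = 12910 m/s.
At r₂: circular v_c2 = √(μ/r₂) = 15660 m/s; transfer-apojove v_a = √[μ(2/r₂ − 1/a_t)] = 7989 m/s.
Δv₂ = v_c2 − v_a = 7668 m/s.
Total Δv = Δv₁ + Δv₂ = 20580 m/s = 20.58 km/s.

Δv_total ≈ 20.58 km/s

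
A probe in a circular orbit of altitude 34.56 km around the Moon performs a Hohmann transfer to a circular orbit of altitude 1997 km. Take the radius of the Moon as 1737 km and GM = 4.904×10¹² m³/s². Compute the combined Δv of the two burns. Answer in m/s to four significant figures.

r₁ = 1737 + 34.56 = 1771.6 km = 1.7716×10⁶ m.
r₂ = 1737 + 1997 = 3734.0 km = 3.7340×10⁶ m.
Transfer ellipse a_t = (r₁ + r₂)/2 = 2.753×10⁶ m.
At r₁: circular v_c1 = √(μ/r₁) = 1664 m/s; transfer-perilune v_p = √[μ(2/r₁ − 1/a_t)] = 1938 m/s.
Δv₁ = v_p − v_c1 = 274.0 m/s.
At r₂: circular v_c2 = √(μ/r₂) = 1146 m/s; transfer-apolune v_a = √[μ(2/r₂ − 1/a_t)] = 919.3 m/s.
Δv₂ = v_c2 − v_a = 226.7 m/s.
Total Δv = Δv₁ + Δv₂ = 500.6 m/s.

Δv_total ≈ 500.6 m/s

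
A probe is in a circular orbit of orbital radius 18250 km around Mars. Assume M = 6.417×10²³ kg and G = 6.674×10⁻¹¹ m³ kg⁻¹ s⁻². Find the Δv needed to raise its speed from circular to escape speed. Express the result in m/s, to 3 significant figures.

Δv ≈ 635 m/s

μ = GM = 6.674×10⁻¹¹ × 6.417×10²³ = 4.283×10¹³ m³/s².
r = 18250 km = 1.825×10⁷ m.
Circular speed v_c = √(μ/r) = 1532 m/s.
Escape speed v_esc = √(2μ/r) = √2 × v_c = 2166 m/s.
Δv = v_esc − v_c = 634.5 m/s.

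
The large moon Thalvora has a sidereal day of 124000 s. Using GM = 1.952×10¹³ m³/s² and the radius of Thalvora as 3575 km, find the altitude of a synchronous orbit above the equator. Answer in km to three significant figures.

h_sync ≈ 16100 km

A synchronous orbit has period T, so by Kepler's third law a = (μT²/4π²)^(1/3).
μT²/4π² = 1.952×10¹³ × (1.240×10⁵)² / 39.48 = 7.603×10²¹ m³.
a = 1.966×10⁷ m = 19663 km.
Altitude h = a − R = 19663 − 3575 = 16088 km.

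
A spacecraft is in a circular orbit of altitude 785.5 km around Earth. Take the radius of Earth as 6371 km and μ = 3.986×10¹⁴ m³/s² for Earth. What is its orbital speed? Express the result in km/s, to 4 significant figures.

v ≈ 7.463 km/s

r = 6371 + 785.5 = 7156.5 km = 7.1565×10⁶ m.
For a circular orbit v = √(μ/r) = √(3.986×10¹⁴ / 7.156×10⁶) = √(5.570×10⁷) = 7463 m/s.
That is 7.463 km/s.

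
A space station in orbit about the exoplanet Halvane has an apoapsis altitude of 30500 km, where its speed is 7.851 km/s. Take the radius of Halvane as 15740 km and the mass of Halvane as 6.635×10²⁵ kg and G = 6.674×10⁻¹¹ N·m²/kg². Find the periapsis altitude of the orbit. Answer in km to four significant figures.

μ = GM = 6.674×10⁻¹¹ × 6.635×10²⁵ = 4.428×10¹⁵ m³/s².
r_a = 15740 + 30500 = 46240 km = 4.624×10⁷ m.
Specific energy ε = v²/2 − μ/r = -6.495×10⁷ J/kg, so a = −μ/(2ε) = 3.409×10⁷ m.
The apsides satisfy r_p + r_a = 2a, so the periapsis radius is 2a − r_a = 2.194×10⁷ m = 21942 km.
Periapsis altitude = 21942 − 15740 = 6202.3 km.

periapsis altitude ≈ 6202 km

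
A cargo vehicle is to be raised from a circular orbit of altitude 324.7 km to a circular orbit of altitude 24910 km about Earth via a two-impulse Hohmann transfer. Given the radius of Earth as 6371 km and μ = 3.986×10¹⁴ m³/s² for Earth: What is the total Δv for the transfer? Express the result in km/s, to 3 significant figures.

r₁ = 6371 + 324.7 = 6695.7 km = 6.6957×10⁶ m.
r₂ = 6371 + 24910 = 31281 km = 3.1281×10⁷ m.
Transfer ellipse a_t = (r₁ + r₂)/2 = 1.899×10⁷ m.
At r₁: circular v_c1 = √(μ/r₁) = 7716 m/s; transfer-perigee v_p = √[μ(2/r₁ − 1/a_t)] = 9903 m/s.
Δv₁ = v_p − v_c1 = 2187 m/s.
At r₂: circular v_c2 = √(μ/r₂) = 3570 m/s; transfer-apogee v_a = √[μ(2/r₂ − 1/a_t)] = 2120 m/s.
Δv₂ = v_c2 − v_a = 1450 m/s.
Total Δv = Δv₁ + Δv₂ = 3637 m/s = 3.637 km/s.

Δv_total ≈ 3.64 km/s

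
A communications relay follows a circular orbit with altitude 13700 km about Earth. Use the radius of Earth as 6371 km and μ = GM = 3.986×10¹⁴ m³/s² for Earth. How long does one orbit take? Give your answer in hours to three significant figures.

r = 6371 + 13700 = 20071 km = 2.0071×10⁷ m.
Kepler's third law: T = 2π√(r³/μ) = 2π√((2.007×10⁷)³ / 3.986×10¹⁴).
r³/μ = 2.028×10⁷ s², so T = 2π × 4.504×10³ = 2.830×10⁴ s.
Converting: 2.830×10⁴ s ÷ 3600 = 7.861 hours.

T ≈ 7.86 hours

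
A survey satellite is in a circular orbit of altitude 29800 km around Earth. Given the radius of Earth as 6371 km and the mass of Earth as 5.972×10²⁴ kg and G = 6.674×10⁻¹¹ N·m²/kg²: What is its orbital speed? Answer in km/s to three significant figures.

μ = GM = 6.674×10⁻¹¹ × 5.972×10²⁴ = 3.986×10¹⁴ m³/s².
r = 6371 + 29800 = 36171 km = 3.6171×10⁷ m.
For a circular orbit v = √(μ/r) = √(3.986×10¹⁴ / 3.617×10⁷) = √(1.102×10⁷) = 3320 m/s.
That is 3.320 km/s.

v ≈ 3.32 km/s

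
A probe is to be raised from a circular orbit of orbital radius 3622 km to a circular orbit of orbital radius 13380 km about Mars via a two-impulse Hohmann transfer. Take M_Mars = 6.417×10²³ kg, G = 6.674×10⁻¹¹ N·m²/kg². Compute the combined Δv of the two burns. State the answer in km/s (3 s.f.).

μ = GM = 6.674×10⁻¹¹ × 6.417×10²³ = 4.283×10¹³ m³/s².
r₁ = 3622 km = 3.622×10⁶ m.
r₂ = 13380 km = 1.338×10⁷ m.
Transfer ellipse a_t = (r₁ + r₂)/2 = 8.501×10⁶ m.
At r₁: circular v_c1 = √(μ/r₁) = 3439 m/s; transfer-periapsis v_p = √[μ(2/r₁ − 1/a_t)] = 4314 m/s.
Δv₁ = v_p − v_c1 = 875.4 m/s.
At r₂: circular v_c2 = √(μ/r₂) = 1789 m/s; transfer-apoapsis v_a = √[μ(2/r₂ − 1/a_t)] = 1168 m/s.
Δv₂ = v_c2 − v_a = 621.3 m/s.
Total Δv = Δv₁ + Δv₂ = 1497 m/s = 1.497 km/s.

Δv_total ≈ 1.50 km/s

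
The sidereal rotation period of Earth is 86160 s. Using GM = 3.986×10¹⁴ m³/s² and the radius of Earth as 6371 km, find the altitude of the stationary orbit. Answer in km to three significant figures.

A synchronous orbit has period T, so by Kepler's third law a = (μT²/4π²)^(1/3).
μT²/4π² = 3.986×10¹⁴ × (8.616×10⁴)² / 39.48 = 7.495×10²² m³.
a = 4.216×10⁷ m = 42163 km.
Altitude h = a − R = 42163 − 6371 = 35792 km.

h_sync ≈ 35800 km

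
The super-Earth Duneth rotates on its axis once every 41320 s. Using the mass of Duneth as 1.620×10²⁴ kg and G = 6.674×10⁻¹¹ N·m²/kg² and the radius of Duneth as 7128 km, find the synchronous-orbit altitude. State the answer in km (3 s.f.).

μ = GM = 6.674×10⁻¹¹ × 1.620×10²⁴ = 1.081×10¹⁴ m³/s².
A synchronous orbit has period T, so by Kepler's third law a = (μT²/4π²)^(1/3).
μT²/4π² = 1.081×10¹⁴ × (4.132×10⁴)² / 39.48 = 4.676×10²¹ m³.
a = 1.672×10⁷ m = 16722 km.
Altitude h = a − R = 16722 − 7128 = 9594.0 km.

h_sync ≈ 9590 km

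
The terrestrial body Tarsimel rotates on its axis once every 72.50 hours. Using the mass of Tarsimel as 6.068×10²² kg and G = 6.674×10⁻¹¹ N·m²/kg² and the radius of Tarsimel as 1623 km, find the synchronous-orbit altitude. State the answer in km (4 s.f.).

h_sync ≈ 17500 km

μ = GM = 6.674×10⁻¹¹ × 6.068×10²² = 4.050×10¹² m³/s².
T = 72.50 hours = 2.610×10⁵ s.
A synchronous orbit has period T, so by Kepler's third law a = (μT²/4π²)^(1/3).
μT²/4π² = 4.050×10¹² × (2.610×10⁵)² / 39.48 = 6.988×10²¹ m³.
a = 1.912×10⁷ m = 19118 km.
Altitude h = a − R = 19118 − 1623 = 17495 km.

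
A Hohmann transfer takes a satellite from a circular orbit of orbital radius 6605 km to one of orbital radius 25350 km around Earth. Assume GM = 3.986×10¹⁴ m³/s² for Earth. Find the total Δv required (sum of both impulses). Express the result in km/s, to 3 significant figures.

r₁ = 6605 km = 6.605×10⁶ m.
r₂ = 25350 km = 2.535×10⁷ m.
Transfer ellipse a_t = (r₁ + r₂)/2 = 1.598×10⁷ m.
At r₁: circular v_c1 = √(μ/r₁) = 7768 m/s; transfer-perigee v_p = √[μ(2/r₁ − 1/a_t)] = 9785 m/s.
Δv₁ = v_p − v_c1 = 2017 m/s.
At r₂: circular v_c2 = √(μ/r₂) = 3965 m/s; transfer-apogee v_a = √[μ(2/r₂ − 1/a_t)] = 2550 m/s.
Δv₂ = v_c2 − v_a = 1416 m/s.
Total Δv = Δv₁ + Δv₂ = 3433 m/s = 3.433 km/s.

Δv_total ≈ 3.43 km/s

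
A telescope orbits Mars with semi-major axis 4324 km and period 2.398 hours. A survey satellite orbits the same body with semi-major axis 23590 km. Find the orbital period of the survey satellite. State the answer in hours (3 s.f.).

Kepler's third law: T² ∝ a³, so T₂ = T₁ (a₂/a₁)^(3/2).
a₂/a₁ = 5.456, (a₂/a₁)^(3/2) = 12.74.
T₂ = 2.398 × 12.74 = 30.56 hours.

T₂ ≈ 30.6 hours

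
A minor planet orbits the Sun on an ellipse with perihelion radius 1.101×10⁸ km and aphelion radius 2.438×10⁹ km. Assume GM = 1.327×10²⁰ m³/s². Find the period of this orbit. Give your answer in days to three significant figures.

T ≈ 9080 days

Semi-major axis a = (r_p + r_a)/2 = (1.1010×10⁸ + 2.4380×10⁹)/2 = 1.2740×10⁹ km = 1.274×10¹² m.
By Kepler's third law T = 2π√(a³/μ) = 2π × 1.248×10⁸ = 7.844×10⁸ s.
= 9078 days.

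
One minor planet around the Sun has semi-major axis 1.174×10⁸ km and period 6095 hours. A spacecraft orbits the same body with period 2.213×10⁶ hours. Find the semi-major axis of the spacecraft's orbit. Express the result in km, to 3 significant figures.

a₂ ≈ 5.98×10⁹ km

Kepler's third law: a³ ∝ T², so a₂ = a₁ (T₂/T₁)^(2/3).
T₂/T₁ = 363.1, (T₂/T₁)^(2/3) = 50.89.
a₂ = 1.174×10⁸ × 50.89 = 5.975×10⁹ km.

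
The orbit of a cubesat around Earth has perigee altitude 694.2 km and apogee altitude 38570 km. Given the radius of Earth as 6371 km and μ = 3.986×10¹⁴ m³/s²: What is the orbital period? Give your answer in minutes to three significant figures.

r_p = 6371 + 694.2 = 7065.2 km = 7.0652×10⁶ m.
r_a = 6371 + 38570 = 44941 km = 4.4941×10⁷ m.
Semi-major axis a = (r_p + r_a)/2 = (7065.2 + 44941)/2 = 26003 km = 2.600×10⁷ m.
By Kepler's third law T = 2π√(a³/μ) = 2π × 6.642×10³ = 4.173×10⁴ s.
= 695.5 minutes.

T ≈ 696 minutes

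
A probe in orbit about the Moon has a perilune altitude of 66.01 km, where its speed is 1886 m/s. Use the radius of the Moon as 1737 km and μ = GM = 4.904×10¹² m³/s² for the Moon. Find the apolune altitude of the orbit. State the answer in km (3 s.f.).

apolune altitude ≈ 1670 km

r_p = 1737 + 66.01 = 1803.0 km = 1.803×10⁶ m.
Specific energy ε = v²/2 − μ/r = -9.414×10⁵ J/kg, so a = −μ/(2ε) = 2.605×10⁶ m.
The apsides satisfy r_p + r_a = 2a, so the apolune radius is 2a − r_p = 3.406×10⁶ m = 3406.3 km.
Apolune altitude = 3406.3 − 1737 = 1669.3 km.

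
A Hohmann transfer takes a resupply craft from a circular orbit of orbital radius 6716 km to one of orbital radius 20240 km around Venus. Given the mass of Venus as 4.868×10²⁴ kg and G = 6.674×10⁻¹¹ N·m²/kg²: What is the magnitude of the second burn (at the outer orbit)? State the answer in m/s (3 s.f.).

Δv ≈ 1180 m/s

μ = GM = 6.674×10⁻¹¹ × 4.868×10²⁴ = 3.249×10¹⁴ m³/s².
r₁ = 6716 km = 6.716×10⁶ m.
r₂ = 20240 km = 2.024×10⁷ m.
Transfer ellipse a_t = (r₁ + r₂)/2 = 1.348×10⁷ m.
At r₁: circular v_c1 = √(μ/r₁) = 6955 m/s; transfer-periapsis v_p = √[μ(2/r₁ − 1/a_t)] = 8523 m/s.
At r₂: circular v_c2 = √(μ/r₂) = 4006 m/s; transfer-apoapsis v_a = √[μ(2/r₂ − 1/a_t)] = 2828 m/s.
Δv₂ = v_c2 − v_a = 1178 m/s.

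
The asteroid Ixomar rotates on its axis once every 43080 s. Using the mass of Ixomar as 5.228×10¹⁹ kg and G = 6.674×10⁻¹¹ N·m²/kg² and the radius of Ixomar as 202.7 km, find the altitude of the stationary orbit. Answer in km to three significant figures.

h_sync ≈ 345 km

μ = GM = 6.674×10⁻¹¹ × 5.228×10¹⁹ = 3.489×10⁹ m³/s².
A synchronous orbit has period T, so by Kepler's third law a = (μT²/4π²)^(1/3).
μT²/4π² = 3.489×10⁹ × (4.308×10⁴)² / 39.48 = 1.640×10¹⁷ m³.
a = 5.474×10⁵ m = 547.40 km.
Altitude h = a − R = 547.40 − 202.7 = 344.70 km.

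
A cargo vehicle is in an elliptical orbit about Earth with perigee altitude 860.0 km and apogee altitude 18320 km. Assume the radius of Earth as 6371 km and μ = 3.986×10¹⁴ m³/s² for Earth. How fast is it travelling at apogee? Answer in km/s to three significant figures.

r_p = 6371 + 860.0 = 7231.0 km = 7.2310×10⁶ m.
r_a = 6371 + 18320 = 24691 km = 2.4691×10⁷ m.
Semi-major axis a = (r_p + r_a)/2 = 15961 km = 1.596×10⁷ m.
Vis-viva: v² = μ(2/r − 1/a) = 3.986×10¹⁴ × (8.100×10⁻⁸ − 6.265×10⁻⁸) = 7.314×10⁶ m²/s².
v = 2704 m/s = 2.704 km/s.

v ≈ 2.70 km/s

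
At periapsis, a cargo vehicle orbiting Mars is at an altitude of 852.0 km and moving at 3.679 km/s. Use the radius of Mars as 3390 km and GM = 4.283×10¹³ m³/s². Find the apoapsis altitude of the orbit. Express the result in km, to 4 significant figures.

apoapsis altitude ≈ 5233 km

r_p = 3390 + 852.0 = 4242.0 km = 4.242×10⁶ m.
Specific energy ε = v²/2 − μ/r = -3.329×10⁶ J/kg, so a = −μ/(2ε) = 6.433×10⁶ m.
The apsides satisfy r_p + r_a = 2a, so the apoapsis radius is 2a − r_p = 8.623×10⁶ m = 8623.2 km.
Apoapsis altitude = 8623.2 − 3390 = 5233.2 km.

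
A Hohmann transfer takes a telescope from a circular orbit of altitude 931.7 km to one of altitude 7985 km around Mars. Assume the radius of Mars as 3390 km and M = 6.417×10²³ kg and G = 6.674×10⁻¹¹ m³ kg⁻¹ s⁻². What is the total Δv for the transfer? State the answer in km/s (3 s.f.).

Δv_total ≈ 1.14 km/s

μ = GM = 6.674×10⁻¹¹ × 6.417×10²³ = 4.283×10¹³ m³/s².
r₁ = 3390 + 931.7 = 4321.7 km = 4.3217×10⁶ m.
r₂ = 3390 + 7985 = 11375 km = 1.1375×10⁷ m.
Transfer ellipse a_t = (r₁ + r₂)/2 = 7.848×10⁶ m.
At r₁: circular v_c1 = √(μ/r₁) = 3148 m/s; transfer-periapsis v_p = √[μ(2/r₁ − 1/a_t)] = 3790 m/s.
Δv₁ = v_p − v_c1 = 641.8 m/s.
At r₂: circular v_c2 = √(μ/r₂) = 1940 m/s; transfer-apoapsis v_a = √[μ(2/r₂ − 1/a_t)] = 1440 m/s.
Δv₂ = v_c2 − v_a = 500.5 m/s.
Total Δv = Δv₁ + Δv₂ = 1142 m/s = 1.142 km/s.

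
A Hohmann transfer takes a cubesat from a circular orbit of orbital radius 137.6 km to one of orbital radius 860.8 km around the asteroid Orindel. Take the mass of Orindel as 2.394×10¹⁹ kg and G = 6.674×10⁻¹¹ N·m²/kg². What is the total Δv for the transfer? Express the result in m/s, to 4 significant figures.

μ = GM = 6.674×10⁻¹¹ × 2.394×10¹⁹ = 1.598×10⁹ m³/s².
r₁ = 137.6 km = 1.376×10⁵ m.
r₂ = 860.8 km = 8.608×10⁵ m.
Transfer ellipse a_t = (r₁ + r₂)/2 = 4.992×10⁵ m.
At r₁: circular v_c1 = √(μ/r₁) = 107.8 m/s; transfer-periapsis v_p = √[μ(2/r₁ − 1/a_t)] = 141.5 m/s.
Δv₁ = v_p − v_c1 = 33.74 m/s.
At r₂: circular v_c2 = √(μ/r₂) = 43.08 m/s; transfer-apoapsis v_a = √[μ(2/r₂ − 1/a_t)] = 22.62 m/s.
Δv₂ = v_c2 − v_a = 20.46 m/s.
Total Δv = Δv₁ + Δv₂ = 54.21 m/s.

Δv_total ≈ 54.21 m/s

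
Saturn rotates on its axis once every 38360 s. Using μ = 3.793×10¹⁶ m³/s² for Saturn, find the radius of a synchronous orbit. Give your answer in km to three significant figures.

r_sync ≈ 1.12×10⁵ km

A synchronous orbit has period T, so by Kepler's third law a = (μT²/4π²)^(1/3).
μT²/4π² = 3.793×10¹⁶ × (3.836×10⁴)² / 39.48 = 1.414×10²⁴ m³.
a = 1.122×10⁸ m = 1.1223×10⁵ km.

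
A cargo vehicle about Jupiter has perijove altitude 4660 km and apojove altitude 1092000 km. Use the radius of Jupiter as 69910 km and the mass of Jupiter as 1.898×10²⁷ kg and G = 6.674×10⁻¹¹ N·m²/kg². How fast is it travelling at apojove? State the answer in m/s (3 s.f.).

v ≈ 3630 m/s

μ = GM = 6.674×10⁻¹¹ × 1.898×10²⁷ = 1.267×10¹⁷ m³/s².
r_p = 69910 + 4660 = 74570 km = 7.4570×10⁷ m.
r_a = 69910 + 1092000 = 1161900 km = 1.1619×10⁹ m.
Semi-major axis a = (r_p + r_a)/2 = 6.1824×10⁵ km = 6.182×10⁸ m.
Vis-viva: v² = μ(2/r − 1/a) = 1.267×10¹⁷ × (1.721×10⁻⁹ − 1.617×10⁻⁹) = 1.315×10⁷ m²/s².
v = 3626 m/s.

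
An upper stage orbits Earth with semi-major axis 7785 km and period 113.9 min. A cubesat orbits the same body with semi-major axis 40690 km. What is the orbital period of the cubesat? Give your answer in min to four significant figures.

T₂ ≈ 1361 min

Kepler's third law: T² ∝ a³, so T₂ = T₁ (a₂/a₁)^(3/2).
a₂/a₁ = 5.227, (a₂/a₁)^(3/2) = 11.95.
T₂ = 113.9 × 11.95 = 1361 min.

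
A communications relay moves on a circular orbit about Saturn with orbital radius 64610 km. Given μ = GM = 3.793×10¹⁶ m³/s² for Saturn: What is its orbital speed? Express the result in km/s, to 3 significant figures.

v ≈ 24.2 km/s

r = 64610 km = 6.461×10⁷ m.
For a circular orbit v = √(μ/r) = √(3.793×10¹⁶ / 6.461×10⁷) = √(5.871×10⁸) = 24230 m/s.
That is 24.23 km/s.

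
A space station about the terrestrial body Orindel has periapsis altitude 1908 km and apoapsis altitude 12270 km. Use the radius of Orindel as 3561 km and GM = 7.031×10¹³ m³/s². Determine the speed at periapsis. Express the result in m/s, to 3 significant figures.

r_p = 3561 + 1908 = 5469.0 km = 5.4690×10⁶ m.
r_a = 3561 + 12270 = 15831 km = 1.5831×10⁷ m.
Semi-major axis a = (r_p + r_a)/2 = 10650 km = 1.065×10⁷ m.
Vis-viva: v² = μ(2/r − 1/a) = 7.031×10¹³ × (3.657×10⁻⁷ − 9.390×10⁻⁸) = 1.911×10⁷ m²/s².
v = 4372 m/s.

v ≈ 4370 m/s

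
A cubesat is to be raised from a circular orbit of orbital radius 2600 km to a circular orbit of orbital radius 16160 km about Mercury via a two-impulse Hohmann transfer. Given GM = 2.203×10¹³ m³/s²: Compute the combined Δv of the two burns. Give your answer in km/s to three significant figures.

r₁ = 2600 km = 2.600×10⁶ m.
r₂ = 16160 km = 1.616×10⁷ m.
Transfer ellipse a_t = (r₁ + r₂)/2 = 9.380×10⁶ m.
At r₁: circular v_c1 = √(μ/r₁) = 2911 m/s; transfer-periherm v_p = √[μ(2/r₁ − 1/a_t)] = 3821 m/s.
Δv₁ = v_p − v_c1 = 909.8 m/s.
At r₂: circular v_c2 = √(μ/r₂) = 1168 m/s; transfer-apoherm v_a = √[μ(2/r₂ − 1/a_t)] = 614.7 m/s.
Δv₂ = v_c2 − v_a = 552.9 m/s.
Total Δv = Δv₁ + Δv₂ = 1463 m/s = 1.463 km/s.

Δv_total ≈ 1.46 km/s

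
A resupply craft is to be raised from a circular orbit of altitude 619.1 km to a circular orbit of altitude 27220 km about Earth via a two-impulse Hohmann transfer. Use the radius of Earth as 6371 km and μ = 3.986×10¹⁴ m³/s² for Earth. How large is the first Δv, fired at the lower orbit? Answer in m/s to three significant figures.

r₁ = 6371 + 619.1 = 6990.1 km = 6.9901×10⁶ m.
r₂ = 6371 + 27220 = 33591 km = 3.3591×10⁷ m.
Transfer ellipse a_t = (r₁ + r₂)/2 = 2.029×10⁷ m.
At r₁: circular v_c1 = √(μ/r₁) = 7551 m/s; transfer-perigee v_p = √[μ(2/r₁ − 1/a_t)] = 9716 m/s.
Δv₁ = v_p − v_c1 = 2165 m/s.

Δv ≈ 2160 m/s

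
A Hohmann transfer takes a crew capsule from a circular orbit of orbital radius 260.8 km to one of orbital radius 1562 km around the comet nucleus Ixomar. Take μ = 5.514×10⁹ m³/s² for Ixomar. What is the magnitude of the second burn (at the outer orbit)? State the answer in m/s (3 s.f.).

r₁ = 260.8 km = 2.608×10⁵ m.
r₂ = 1562 km = 1.562×10⁶ m.
Transfer ellipse a_t = (r₁ + r₂)/2 = 9.114×10⁵ m.
At r₁: circular v_c1 = √(μ/r₁) = 145.4 m/s; transfer-periapsis v_p = √[μ(2/r₁ − 1/a_t)] = 190.4 m/s.
At r₂: circular v_c2 = √(μ/r₂) = 59.41 m/s; transfer-apoapsis v_a = √[μ(2/r₂ − 1/a_t)] = 31.78 m/s.
Δv₂ = v_c2 − v_a = 27.63 m/s.

Δv ≈ 27.6 m/s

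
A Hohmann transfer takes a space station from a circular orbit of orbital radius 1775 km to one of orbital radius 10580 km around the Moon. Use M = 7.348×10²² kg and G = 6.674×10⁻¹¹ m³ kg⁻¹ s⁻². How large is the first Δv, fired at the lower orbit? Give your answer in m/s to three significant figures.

Δv ≈ 513 m/s

μ = GM = 6.674×10⁻¹¹ × 7.348×10²² = 4.904×10¹² m³/s².
r₁ = 1775 km = 1.775×10⁶ m.
r₂ = 10580 km = 1.058×10⁷ m.
Transfer ellipse a_t = (r₁ + r₂)/2 = 6.178×10⁶ m.
At r₁: circular v_c1 = √(μ/r₁) = 1662 m/s; transfer-perilune v_p = √[μ(2/r₁ − 1/a_t)] = 2175 m/s.
Δv₁ = v_p − v_c1 = 513.1 m/s.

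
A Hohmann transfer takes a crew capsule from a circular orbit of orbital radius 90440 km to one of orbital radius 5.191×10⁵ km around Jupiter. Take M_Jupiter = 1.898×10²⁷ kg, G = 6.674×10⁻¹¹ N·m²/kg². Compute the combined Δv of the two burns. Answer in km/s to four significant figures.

μ = GM = 6.674×10⁻¹¹ × 1.898×10²⁷ = 1.267×10¹⁷ m³/s².
r₁ = 90440 km = 9.044×10⁷ m.
r₂ = 5.191×10⁵ km = 5.191×10⁸ m.
Transfer ellipse a_t = (r₁ + r₂)/2 = 3.048×10⁸ m.
At r₁: circular v_c1 = √(μ/r₁) = 37420 m/s; transfer-perijove v_p = √[μ(2/r₁ − 1/a_t)] = 48840 m/s.
Δv₁ = v_p − v_c1 = 11420 m/s.
At r₂: circular v_c2 = √(μ/r₂) = 15620 m/s; transfer-apojove v_a = √[μ(2/r₂ − 1/a_t)] = 8510 m/s.
Δv₂ = v_c2 − v_a = 7112 m/s.
Total Δv = Δv₁ + Δv₂ = 18530 m/s = 18.53 km/s.

Δv_total ≈ 18.53 km/s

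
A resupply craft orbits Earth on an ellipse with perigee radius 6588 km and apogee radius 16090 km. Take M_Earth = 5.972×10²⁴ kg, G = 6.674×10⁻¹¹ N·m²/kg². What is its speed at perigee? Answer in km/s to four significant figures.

v ≈ 9.265 km/s

μ = GM = 6.674×10⁻¹¹ × 5.972×10²⁴ = 3.986×10¹⁴ m³/s².
Semi-major axis a = (r_p + r_a)/2 = 11339 km = 1.134×10⁷ m.
Vis-viva: v² = μ(2/r − 1/a) = 3.986×10¹⁴ × (3.036×10⁻⁷ − 8.819×10⁻⁸) = 8.585×10⁷ m²/s².
v = 9265 m/s = 9.265 km/s.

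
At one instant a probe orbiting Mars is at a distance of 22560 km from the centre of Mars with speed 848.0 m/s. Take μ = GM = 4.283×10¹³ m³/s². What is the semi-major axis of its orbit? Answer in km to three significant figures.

r = 2.256×10⁷ m.
Vis-viva rearranged: 1/a = 2/r − v²/μ = 8.865×10⁻⁸ − 1.679×10⁻⁸ = 7.186×10⁻⁸ m⁻¹.
a = 1.392×10⁷ m = 13915 km.

a ≈ 13900 km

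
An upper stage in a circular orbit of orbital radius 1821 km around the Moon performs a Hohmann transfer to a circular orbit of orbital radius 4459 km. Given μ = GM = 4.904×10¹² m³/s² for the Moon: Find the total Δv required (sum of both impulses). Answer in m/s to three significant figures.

r₁ = 1821 km = 1.821×10⁶ m.
r₂ = 4459 km = 4.459×10⁶ m.
Transfer ellipse a_t = (r₁ + r₂)/2 = 3.140×10⁶ m.
At r₁: circular v_c1 = √(μ/r₁) = 1641 m/s; transfer-perilune v_p = √[μ(2/r₁ − 1/a_t)] = 1956 m/s.
Δv₁ = v_p − v_c1 = 314.5 m/s.
At r₂: circular v_c2 = √(μ/r₂) = 1049 m/s; transfer-apolune v_a = √[μ(2/r₂ − 1/a_t)] = 798.6 m/s.
Δv₂ = v_c2 − v_a = 250.1 m/s.
Total Δv = Δv₁ + Δv₂ = 564.6 m/s.

Δv_total ≈ 565 m/s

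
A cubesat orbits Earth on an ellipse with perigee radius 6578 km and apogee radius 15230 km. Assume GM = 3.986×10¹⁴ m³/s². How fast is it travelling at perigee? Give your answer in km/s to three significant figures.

Semi-major axis a = (r_p + r_a)/2 = 10904 km = 1.090×10⁷ m.
Vis-viva: v² = μ(2/r − 1/a) = 3.986×10¹⁴ × (3.040×10⁻⁷ − 9.171×10⁻⁸) = 8.464×10⁷ m²/s².
v = 9200 m/s = 9.200 km/s.

v ≈ 9.20 km/s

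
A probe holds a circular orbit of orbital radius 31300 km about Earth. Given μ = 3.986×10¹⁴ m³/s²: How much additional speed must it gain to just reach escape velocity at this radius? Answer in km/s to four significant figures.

Δv ≈ 1.478 km/s

r = 31300 km = 3.130×10⁷ m.
Circular speed v_c = √(μ/r) = 3569 m/s.
Escape speed v_esc = √(2μ/r) = √2 × v_c = 5047 m/s.
Δv = v_esc − v_c = 1478 m/s = 1.478 km/s.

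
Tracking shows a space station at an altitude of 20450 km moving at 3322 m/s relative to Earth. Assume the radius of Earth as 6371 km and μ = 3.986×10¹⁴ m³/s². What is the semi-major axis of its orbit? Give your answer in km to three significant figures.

a ≈ 21300 km

r = 6371 + 20450 = 26821 km = 2.682×10⁷ m.
Specific orbital energy ε = v²/2 − μ/r = (3322)²/2 − 3.986×10¹⁴/2.682×10⁷ = -9.344×10⁶ J/kg.
Since ε = −μ/(2a), a = −μ/(2ε) = 2.133×10⁷ m = 21330 km.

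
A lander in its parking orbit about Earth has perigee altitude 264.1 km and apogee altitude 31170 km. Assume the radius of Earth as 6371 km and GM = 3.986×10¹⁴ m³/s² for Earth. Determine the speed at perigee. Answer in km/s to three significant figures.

v ≈ 10.1 km/s

r_p = 6371 + 264.1 = 6635.1 km = 6.6351×10⁶ m.
r_a = 6371 + 31170 = 37541 km = 3.7541×10⁷ m.
Semi-major axis a = (r_p + r_a)/2 = 22088 km = 2.209×10⁷ m.
Vis-viva: v² = μ(2/r − 1/a) = 3.986×10¹⁴ × (3.014×10⁻⁷ − 4.527×10⁻⁸) = 1.021×10⁸ m²/s².
v = 10100 m/s = 10.10 km/s.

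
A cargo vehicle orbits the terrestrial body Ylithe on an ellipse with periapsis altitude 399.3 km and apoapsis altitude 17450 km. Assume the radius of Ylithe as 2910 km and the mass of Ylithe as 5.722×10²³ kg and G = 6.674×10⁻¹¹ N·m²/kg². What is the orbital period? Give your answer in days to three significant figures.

μ = GM = 6.674×10⁻¹¹ × 5.722×10²³ = 3.819×10¹³ m³/s².
r_p = 2910 + 399.3 = 3309.3 km = 3.3093×10⁶ m.
r_a = 2910 + 17450 = 20360 km = 2.0360×10⁷ m.
Semi-major axis a = (r_p + r_a)/2 = (3309.3 + 20360)/2 = 11835 km = 1.183×10⁷ m.
By Kepler's third law T = 2π√(a³/μ) = 2π × 6.588×10³ = 4.139×10⁴ s.
= 0.4791 days.

T ≈ 0.479 days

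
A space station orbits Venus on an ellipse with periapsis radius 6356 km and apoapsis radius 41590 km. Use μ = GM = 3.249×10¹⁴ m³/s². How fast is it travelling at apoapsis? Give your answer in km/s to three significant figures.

Semi-major axis a = (r_p + r_a)/2 = 23973 km = 2.397×10⁷ m.
Vis-viva: v² = μ(2/r − 1/a) = 3.249×10¹⁴ × (4.809×10⁻⁸ − 4.171×10⁻⁸) = 2.071×10⁶ m²/s².
v = 1439 m/s = 1.439 km/s.

v ≈ 1.44 km/s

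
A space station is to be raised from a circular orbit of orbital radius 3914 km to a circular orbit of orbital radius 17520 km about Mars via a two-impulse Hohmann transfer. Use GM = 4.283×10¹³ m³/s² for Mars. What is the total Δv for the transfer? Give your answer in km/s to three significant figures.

Δv_total ≈ 1.54 km/s

r₁ = 3914 km = 3.914×10⁶ m.
r₂ = 17520 km = 1.752×10⁷ m.
Transfer ellipse a_t = (r₁ + r₂)/2 = 1.072×10⁷ m.
At r₁: circular v_c1 = √(μ/r₁) = 3308 m/s; transfer-periapsis v_p = √[μ(2/r₁ − 1/a_t)] = 4230 m/s.
Δv₁ = v_p − v_c1 = 921.6 m/s.
At r₂: circular v_c2 = √(μ/r₂) = 1564 m/s; transfer-apoapsis v_a = √[μ(2/r₂ − 1/a_t)] = 944.9 m/s.
Δv₂ = v_c2 − v_a = 618.6 m/s.
Total Δv = Δv₁ + Δv₂ = 1540 m/s = 1.540 km/s.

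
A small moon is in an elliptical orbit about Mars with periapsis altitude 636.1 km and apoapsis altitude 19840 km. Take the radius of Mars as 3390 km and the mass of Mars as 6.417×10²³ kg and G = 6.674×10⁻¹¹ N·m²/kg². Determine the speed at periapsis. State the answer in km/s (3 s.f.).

μ = GM = 6.674×10⁻¹¹ × 6.417×10²³ = 4.283×10¹³ m³/s².
r_p = 3390 + 636.1 = 4026.1 km = 4.0261×10⁶ m.
r_a = 3390 + 19840 = 23230 km = 2.3230×10⁷ m.
Semi-major axis a = (r_p + r_a)/2 = 13628 km = 1.363×10⁷ m.
Vis-viva: v² = μ(2/r − 1/a) = 4.283×10¹³ × (4.968×10⁻⁷ − 7.338×10⁻⁸) = 1.813×10⁷ m²/s².
v = 4258 m/s = 4.258 km/s.

v ≈ 4.26 km/s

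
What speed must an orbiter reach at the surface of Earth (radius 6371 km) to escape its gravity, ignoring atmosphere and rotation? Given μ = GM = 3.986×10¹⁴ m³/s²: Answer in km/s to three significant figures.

v_esc ≈ 11.2 km/s

r = R = 6.371×10⁶ m.
Escape speed v_esc = √(2μ/r) = √(2 × 3.986×10¹⁴ / 6.371×10⁶) = √(1.251×10⁸) = 11190 m/s.
= 11.19 km/s.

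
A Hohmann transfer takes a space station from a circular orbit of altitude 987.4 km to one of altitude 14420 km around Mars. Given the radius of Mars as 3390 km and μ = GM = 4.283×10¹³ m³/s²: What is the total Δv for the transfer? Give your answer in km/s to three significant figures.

r₁ = 3390 + 987.4 = 4377.4 km = 4.3774×10⁶ m.
r₂ = 3390 + 14420 = 17810 km = 1.7810×10⁷ m.
Transfer ellipse a_t = (r₁ + r₂)/2 = 1.109×10⁷ m.
At r₁: circular v_c1 = √(μ/r₁) = 3128 m/s; transfer-periapsis v_p = √[μ(2/r₁ − 1/a_t)] = 3963 m/s.
Δv₁ = v_p − v_c1 = 835.3 m/s.
At r₂: circular v_c2 = √(μ/r₂) = 1551 m/s; transfer-apoapsis v_a = √[μ(2/r₂ − 1/a_t)] = 974.1 m/s.
Δv₂ = v_c2 − v_a = 576.6 m/s.
Total Δv = Δv₁ + Δv₂ = 1412 m/s = 1.412 km/s.

Δv_total ≈ 1.41 km/s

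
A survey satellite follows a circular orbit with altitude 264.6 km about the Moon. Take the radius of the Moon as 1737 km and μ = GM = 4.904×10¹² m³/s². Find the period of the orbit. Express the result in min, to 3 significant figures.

T ≈ 134 min

r = 1737 + 264.6 = 2001.6 km = 2.0016×10⁶ m.
Kepler's third law: T = 2π√(r³/μ) = 2π√((2.002×10⁶)³ / 4.904×10¹²).
r³/μ = 1.635×10⁶ s², so T = 2π × 1.279×10³ = 8.035×10³ s.
Converting: 8.035×10³ s ÷ 60.00 = 133.9 min.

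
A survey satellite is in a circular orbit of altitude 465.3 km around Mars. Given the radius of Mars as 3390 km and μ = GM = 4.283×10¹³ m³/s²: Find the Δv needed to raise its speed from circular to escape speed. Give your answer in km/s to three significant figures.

r = 3390 + 465.3 = 3855.3 km = 3.8553×10⁶ m.
Circular speed v_c = √(μ/r) = 3333 m/s.
Escape speed v_esc = √(2μ/r) = √2 × v_c = 4714 m/s.
Δv = v_esc − v_c = 1381 m/s = 1.381 km/s.

Δv ≈ 1.38 km/s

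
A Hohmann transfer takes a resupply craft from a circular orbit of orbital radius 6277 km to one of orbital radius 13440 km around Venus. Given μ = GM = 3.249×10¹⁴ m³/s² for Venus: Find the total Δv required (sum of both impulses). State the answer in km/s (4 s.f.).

Δv_total ≈ 2.199 km/s

r₁ = 6277 km = 6.277×10⁶ m.
r₂ = 13440 km = 1.344×10⁷ m.
Transfer ellipse a_t = (r₁ + r₂)/2 = 9.858×10⁶ m.
At r₁: circular v_c1 = √(μ/r₁) = 7194 m/s; transfer-periapsis v_p = √[μ(2/r₁ − 1/a_t)] = 8400 m/s.
Δv₁ = v_p − v_c1 = 1206 m/s.
At r₂: circular v_c2 = √(μ/r₂) = 4917 m/s; transfer-apoapsis v_a = √[μ(2/r₂ − 1/a_t)] = 3923 m/s.
Δv₂ = v_c2 − v_a = 993.5 m/s.
Total Δv = Δv₁ + Δv₂ = 2199 m/s = 2.199 km/s.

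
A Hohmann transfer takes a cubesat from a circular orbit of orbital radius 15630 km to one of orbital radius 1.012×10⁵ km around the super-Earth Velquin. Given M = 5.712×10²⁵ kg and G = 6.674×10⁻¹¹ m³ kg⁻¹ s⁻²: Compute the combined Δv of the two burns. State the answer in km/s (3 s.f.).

μ = GM = 6.674×10⁻¹¹ × 5.712×10²⁵ = 3.812×10¹⁵ m³/s².
r₁ = 15630 km = 1.563×10⁷ m.
r₂ = 1.012×10⁵ km = 1.012×10⁸ m.
Transfer ellipse a_t = (r₁ + r₂)/2 = 5.842×10⁷ m.
At r₁: circular v_c1 = √(μ/r₁) = 15620 m/s; transfer-periapsis v_p = √[μ(2/r₁ − 1/a_t)] = 20560 m/s.
Δv₁ = v_p − v_c1 = 4939 m/s.
At r₂: circular v_c2 = √(μ/r₂) = 6138 m/s; transfer-apoapsis v_a = √[μ(2/r₂ − 1/a_t)] = 3175 m/s.
Δv₂ = v_c2 − v_a = 2963 m/s.
Total Δv = Δv₁ + Δv₂ = 7901 m/s = 7.901 km/s.

Δv_total ≈ 7.90 km/s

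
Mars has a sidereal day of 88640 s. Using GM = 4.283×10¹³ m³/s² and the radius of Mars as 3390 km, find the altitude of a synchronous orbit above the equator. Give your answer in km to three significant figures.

A synchronous orbit has period T, so by Kepler's third law a = (μT²/4π²)^(1/3).
μT²/4π² = 4.283×10¹³ × (8.864×10⁴)² / 39.48 = 8.524×10²¹ m³.
a = 2.043×10⁷ m = 20428 km.
Altitude h = a − R = 20428 − 3390 = 17038 km.

h_sync ≈ 17000 km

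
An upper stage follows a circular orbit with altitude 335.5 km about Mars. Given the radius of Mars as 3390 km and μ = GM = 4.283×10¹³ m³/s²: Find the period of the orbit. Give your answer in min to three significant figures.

r = 3390 + 335.5 = 3725.5 km = 3.7255×10⁶ m.
Kepler's third law: T = 2π√(r³/μ) = 2π√((3.726×10⁶)³ / 4.283×10¹³).
r³/μ = 1.207×10⁶ s², so T = 2π × 1.099×10³ = 6.904×10³ s.
Converting: 6.904×10³ s ÷ 60.00 = 115.1 min.

T ≈ 115 min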